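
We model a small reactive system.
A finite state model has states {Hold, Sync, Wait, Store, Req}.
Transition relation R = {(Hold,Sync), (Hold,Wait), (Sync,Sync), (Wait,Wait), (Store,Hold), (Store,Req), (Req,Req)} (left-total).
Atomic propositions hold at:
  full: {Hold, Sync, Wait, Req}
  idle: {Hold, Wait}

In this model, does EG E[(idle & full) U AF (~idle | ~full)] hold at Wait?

Sat(idle & full) = {Hold, Wait}
Sat(~idle) = {Sync, Store, Req}
Sat(~full) = {Store}
Sat(~idle | ~full) = {Sync, Store, Req}
AF (~idle | ~full): least fixpoint, start Z0 = {Sync, Store, Req}, add states with every successor in Z. Already a fixed point.
Sat(AF (~idle | ~full)) = {Sync, Store, Req}
E[(idle & full) U AF (~idle | ~full)]: least fixpoint, start Z0 = Sat(AF (~idle | ~full)) = {Sync, Store, Req}, add states in Sat(idle & full) with some successor in Z. Z1 = {Hold, Sync, Store, Req}; fixed.
Sat(E[(idle & full) U AF (~idle | ~full)]) = {Hold, Sync, Store, Req}
EG E[(idle & full) U AF (~idle | ~full)]: greatest fixpoint, start Z0 = {Hold, Sync, Store, Req}, keep only states in Sat with some successor in Z. Already a fixed point.
Sat(EG E[(idle & full) U AF (~idle | ~full)]) = {Hold, Sync, Store, Req}
Wait ∉ Sat(EG E[(idle & full) U AF (~idle | ~full)]) = {Hold, Sync, Store, Req}, so the formula does not hold at Wait.

No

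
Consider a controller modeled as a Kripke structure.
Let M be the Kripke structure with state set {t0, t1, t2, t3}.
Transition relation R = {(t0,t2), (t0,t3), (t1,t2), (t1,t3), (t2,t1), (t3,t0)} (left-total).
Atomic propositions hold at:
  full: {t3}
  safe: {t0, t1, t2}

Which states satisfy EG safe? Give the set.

EG safe: greatest fixpoint, start Z0 = {t0, t1, t2}, keep only states in Sat with some successor in Z. Already a fixed point.
Sat(EG safe) = {t0, t1, t2}

{t0, t1, t2}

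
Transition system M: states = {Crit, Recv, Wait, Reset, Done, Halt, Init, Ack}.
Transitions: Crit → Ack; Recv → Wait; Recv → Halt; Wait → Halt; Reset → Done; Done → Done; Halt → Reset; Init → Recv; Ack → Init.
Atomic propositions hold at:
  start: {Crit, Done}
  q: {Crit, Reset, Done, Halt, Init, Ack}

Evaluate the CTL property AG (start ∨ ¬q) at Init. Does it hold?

Sat(¬q) = {Recv, Wait}
Sat(start ∨ ¬q) = {Crit, Recv, Wait, Done}
AG (start ∨ ¬q): greatest fixpoint, start Z0 = {Crit, Recv, Wait, Done}, keep only states in Sat with every successor in Z. Z1 = {Done}; fixed.
Sat(AG (start ∨ ¬q)) = {Done}
Init ∉ Sat(AG (start ∨ ¬q)) = {Done}, so the formula does not hold at Init.

No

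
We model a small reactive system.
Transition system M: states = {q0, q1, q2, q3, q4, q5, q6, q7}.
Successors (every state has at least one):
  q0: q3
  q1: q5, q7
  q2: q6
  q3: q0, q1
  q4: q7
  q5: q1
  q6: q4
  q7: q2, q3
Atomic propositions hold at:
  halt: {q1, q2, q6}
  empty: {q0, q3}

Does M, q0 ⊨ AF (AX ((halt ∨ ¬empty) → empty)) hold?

Sat(¬empty) = {q1, q2, q4, q5, q6, q7}
Sat(halt ∨ ¬empty) = {q1, q2, q4, q5, q6, q7}
Sat((halt ∨ ¬empty) → empty) = {q0, q3}
Sat(AX ((halt ∨ ¬empty) → empty)) = {s : every successor in {q0, q3}} = {q0}
AF (AX ((halt ∨ ¬empty) → empty)): least fixpoint, start Z0 = {q0}, add states with every successor in Z. Already a fixed point.
Sat(AF (AX ((halt ∨ ¬empty) → empty))) = {q0}
q0 ∈ Sat(AF (AX ((halt ∨ ¬empty) → empty))) = {q0}, so the formula holds at q0.

Yes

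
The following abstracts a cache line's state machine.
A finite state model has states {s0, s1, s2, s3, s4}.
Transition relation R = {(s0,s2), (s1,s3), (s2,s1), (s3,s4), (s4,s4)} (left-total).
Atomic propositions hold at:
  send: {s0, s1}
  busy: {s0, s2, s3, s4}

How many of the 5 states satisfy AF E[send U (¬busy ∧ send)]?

3

Sat(¬busy) = {s1}
Sat(¬busy ∧ send) = {s1}
E[send U (¬busy ∧ send)]: least fixpoint, start Z0 = Sat((¬busy ∧ send)) = {s1}, add states in Sat(send) with some successor in Z. Already a fixed point.
Sat(E[send U (¬busy ∧ send)]) = {s1}
AF E[send U (¬busy ∧ send)]: least fixpoint, start Z0 = {s1}, add states with every successor in Z. Z1 = {s1, s2}; Z2 = {s0, s1, s2}; fixed.
Sat(AF E[send U (¬busy ∧ send)]) = {s0, s1, s2}
|Sat(AF E[send U (¬busy ∧ send)])| = |{s0, s1, s2}| = 3.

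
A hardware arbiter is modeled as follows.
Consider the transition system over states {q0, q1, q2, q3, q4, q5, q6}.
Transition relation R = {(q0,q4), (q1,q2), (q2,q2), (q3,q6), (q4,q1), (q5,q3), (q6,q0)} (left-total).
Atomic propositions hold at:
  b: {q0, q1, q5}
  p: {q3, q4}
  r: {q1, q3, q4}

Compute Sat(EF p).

EF p: least fixpoint, start Z0 = {q3, q4}, add states with some successor in Z. Z1 = {q0, q3, q4, q5}; Z2 = {q0, q3, q4, q5, q6}; fixed.
Sat(EF p) = {q0, q3, q4, q5, q6}

{q0, q3, q4, q5, q6}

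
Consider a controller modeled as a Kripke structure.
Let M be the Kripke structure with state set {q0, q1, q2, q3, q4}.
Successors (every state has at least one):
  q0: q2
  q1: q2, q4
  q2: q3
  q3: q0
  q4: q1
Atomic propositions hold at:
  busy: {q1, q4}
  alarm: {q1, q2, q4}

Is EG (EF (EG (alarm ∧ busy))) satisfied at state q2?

No

Sat(alarm ∧ busy) = {q1, q4}
EG (alarm ∧ busy): greatest fixpoint, start Z0 = {q1, q4}, keep only states in Sat with some successor in Z. Already a fixed point.
Sat(EG (alarm ∧ busy)) = {q1, q4}
EF (EG (alarm ∧ busy)): least fixpoint, start Z0 = {q1, q4}, add states with some successor in Z. Already a fixed point.
Sat(EF (EG (alarm ∧ busy))) = {q1, q4}
EG (EF (EG (alarm ∧ busy))): greatest fixpoint, start Z0 = {q1, q4}, keep only states in Sat with some successor in Z. Already a fixed point.
Sat(EG (EF (EG (alarm ∧ busy)))) = {q1, q4}
q2 ∉ Sat(EG (EF (EG (alarm ∧ busy)))) = {q1, q4}, so the formula does not hold at q2.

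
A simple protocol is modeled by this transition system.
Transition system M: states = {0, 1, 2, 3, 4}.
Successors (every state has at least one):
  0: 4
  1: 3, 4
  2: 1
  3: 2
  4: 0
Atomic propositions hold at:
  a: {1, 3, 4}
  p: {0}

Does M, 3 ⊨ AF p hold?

No

AF p: least fixpoint, start Z0 = {0}, add states with every successor in Z. Z1 = {0, 4}; fixed.
Sat(AF p) = {0, 4}
3 ∉ Sat(AF p) = {0, 4}, so the formula does not hold at 3.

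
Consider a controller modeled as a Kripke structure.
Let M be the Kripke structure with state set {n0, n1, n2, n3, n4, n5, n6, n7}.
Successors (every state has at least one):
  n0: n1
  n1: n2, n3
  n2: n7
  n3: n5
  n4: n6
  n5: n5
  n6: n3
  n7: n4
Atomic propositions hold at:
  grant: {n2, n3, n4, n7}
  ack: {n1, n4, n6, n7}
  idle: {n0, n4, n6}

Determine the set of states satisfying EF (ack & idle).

{n0, n1, n2, n4, n6, n7}

Sat(ack & idle) = {n4, n6}
EF (ack & idle): least fixpoint, start Z0 = {n4, n6}, add states with some successor in Z. Z1 = {n4, n6, n7}; Z2 = {n2, n4, n6, n7}; Z3 = {n1, n2, n4, n6, n7}; Z4 = {n0, n1, n2, n4, n6, n7}; fixed.
Sat(EF (ack & idle)) = {n0, n1, n2, n4, n6, n7}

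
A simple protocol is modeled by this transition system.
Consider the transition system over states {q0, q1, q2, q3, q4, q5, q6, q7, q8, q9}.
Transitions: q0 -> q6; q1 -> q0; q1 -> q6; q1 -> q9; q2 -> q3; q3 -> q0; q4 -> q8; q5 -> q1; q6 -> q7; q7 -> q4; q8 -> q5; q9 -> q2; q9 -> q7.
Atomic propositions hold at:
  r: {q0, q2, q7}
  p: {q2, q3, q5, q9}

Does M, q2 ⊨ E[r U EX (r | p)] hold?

Yes

Sat(r | p) = {q0, q2, q3, q5, q7, q9}
Sat(EX (r | p)) = {s : some successor in {q0, q2, q3, q5, q7, q9}} = {q1, q2, q3, q6, q8, q9}
E[r U EX (r | p)]: least fixpoint, start Z0 = Sat(EX (r | p)) = {q1, q2, q3, q6, q8, q9}, add states in Sat(r) with some successor in Z. Z1 = {q0, q1, q2, q3, q6, q8, q9}; fixed.
Sat(E[r U EX (r | p)]) = {q0, q1, q2, q3, q6, q8, q9}
q2 ∈ Sat(E[r U EX (r | p)]) = {q0, q1, q2, q3, q6, q8, q9}, so the formula holds at q2.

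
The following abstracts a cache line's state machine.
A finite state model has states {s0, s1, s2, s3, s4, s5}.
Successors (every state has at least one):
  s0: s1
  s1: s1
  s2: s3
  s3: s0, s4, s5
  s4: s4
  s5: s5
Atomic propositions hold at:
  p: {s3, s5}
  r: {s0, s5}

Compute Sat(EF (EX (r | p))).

Sat(r | p) = {s0, s3, s5}
Sat(EX (r | p)) = {s : some successor in {s0, s3, s5}} = {s2, s3, s5}
EF (EX (r | p)): least fixpoint, start Z0 = {s2, s3, s5}, add states with some successor in Z. Already a fixed point.
Sat(EF (EX (r | p))) = {s2, s3, s5}

{s2, s3, s5}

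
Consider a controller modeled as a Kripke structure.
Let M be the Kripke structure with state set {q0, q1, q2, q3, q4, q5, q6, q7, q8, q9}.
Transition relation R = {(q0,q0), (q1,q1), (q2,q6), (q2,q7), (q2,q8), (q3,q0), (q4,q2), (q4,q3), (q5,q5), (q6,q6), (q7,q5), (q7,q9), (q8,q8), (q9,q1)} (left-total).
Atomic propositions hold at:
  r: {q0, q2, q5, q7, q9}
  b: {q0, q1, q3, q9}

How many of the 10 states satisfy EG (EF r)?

6

EF r: least fixpoint, start Z0 = {q0, q2, q5, q7, q9}, add states with some successor in Z. Z1 = {q0, q2, q3, q4, q5, q7, q9}; fixed.
Sat(EF r) = {q0, q2, q3, q4, q5, q7, q9}
EG (EF r): greatest fixpoint, start Z0 = {q0, q2, q3, q4, q5, q7, q9}, keep only states in Sat with some successor in Z. Z1 = {q0, q2, q3, q4, q5, q7}; fixed.
Sat(EG (EF r)) = {q0, q2, q3, q4, q5, q7}
|Sat(EG (EF r))| = |{q0, q2, q3, q4, q5, q7}| = 6.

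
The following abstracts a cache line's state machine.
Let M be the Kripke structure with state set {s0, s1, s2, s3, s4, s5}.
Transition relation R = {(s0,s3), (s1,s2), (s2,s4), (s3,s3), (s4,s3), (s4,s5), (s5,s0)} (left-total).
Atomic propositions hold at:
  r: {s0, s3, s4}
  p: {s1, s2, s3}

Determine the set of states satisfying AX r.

Sat(AX r) = {s : every successor in {s0, s3, s4}} = {s0, s2, s3, s5}

{s0, s2, s3, s5}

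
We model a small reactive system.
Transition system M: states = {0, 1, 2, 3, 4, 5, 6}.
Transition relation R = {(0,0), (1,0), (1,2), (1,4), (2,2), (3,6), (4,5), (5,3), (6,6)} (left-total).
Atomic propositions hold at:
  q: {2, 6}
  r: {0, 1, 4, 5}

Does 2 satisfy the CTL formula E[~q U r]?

Sat(~q) = {0, 1, 3, 4, 5}
E[~q U r]: least fixpoint, start Z0 = Sat(r) = {0, 1, 4, 5}, add states in Sat(~q) with some successor in Z. Already a fixed point.
Sat(E[~q U r]) = {0, 1, 4, 5}
2 ∉ Sat(E[~q U r]) = {0, 1, 4, 5}, so the formula does not hold at 2.

No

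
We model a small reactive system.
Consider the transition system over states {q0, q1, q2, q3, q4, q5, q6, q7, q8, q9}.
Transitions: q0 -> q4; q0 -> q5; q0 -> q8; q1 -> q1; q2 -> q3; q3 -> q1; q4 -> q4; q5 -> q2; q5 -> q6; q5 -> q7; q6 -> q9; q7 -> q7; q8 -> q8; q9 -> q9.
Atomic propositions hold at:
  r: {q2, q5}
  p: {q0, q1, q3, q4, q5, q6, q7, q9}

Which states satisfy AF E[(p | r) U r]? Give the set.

{q0, q2, q5}

Sat(p | r) = {q0, q1, q2, q3, q4, q5, q6, q7, q9}
E[(p | r) U r]: least fixpoint, start Z0 = Sat(r) = {q2, q5}, add states in Sat(p | r) with some successor in Z. Z1 = {q0, q2, q5}; fixed.
Sat(E[(p | r) U r]) = {q0, q2, q5}
AF E[(p | r) U r]: least fixpoint, start Z0 = {q0, q2, q5}, add states with every successor in Z. Already a fixed point.
Sat(AF E[(p | r) U r]) = {q0, q2, q5}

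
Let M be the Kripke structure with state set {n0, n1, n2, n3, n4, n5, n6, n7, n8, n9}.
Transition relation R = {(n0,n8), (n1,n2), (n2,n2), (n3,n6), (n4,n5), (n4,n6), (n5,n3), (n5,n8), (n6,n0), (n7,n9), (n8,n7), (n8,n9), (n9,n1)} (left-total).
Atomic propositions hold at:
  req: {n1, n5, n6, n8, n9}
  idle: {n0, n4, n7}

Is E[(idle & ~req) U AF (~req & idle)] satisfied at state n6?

Sat(~req) = {n0, n2, n3, n4, n7}
Sat(idle & ~req) = {n0, n4, n7}
Sat(~req & idle) = {n0, n4, n7}
AF (~req & idle): least fixpoint, start Z0 = {n0, n4, n7}, add states with every successor in Z. Z1 = {n0, n4, n6, n7}; Z2 = {n0, n3, n4, n6, n7}; fixed.
Sat(AF (~req & idle)) = {n0, n3, n4, n6, n7}
E[(idle & ~req) U AF (~req & idle)]: least fixpoint, start Z0 = Sat(AF (~req & idle)) = {n0, n3, n4, n6, n7}, add states in Sat(idle & ~req) with some successor in Z. Already a fixed point.
Sat(E[(idle & ~req) U AF (~req & idle)]) = {n0, n3, n4, n6, n7}
n6 ∈ Sat(E[(idle & ~req) U AF (~req & idle)]) = {n0, n3, n4, n6, n7}, so the formula holds at n6.

Yes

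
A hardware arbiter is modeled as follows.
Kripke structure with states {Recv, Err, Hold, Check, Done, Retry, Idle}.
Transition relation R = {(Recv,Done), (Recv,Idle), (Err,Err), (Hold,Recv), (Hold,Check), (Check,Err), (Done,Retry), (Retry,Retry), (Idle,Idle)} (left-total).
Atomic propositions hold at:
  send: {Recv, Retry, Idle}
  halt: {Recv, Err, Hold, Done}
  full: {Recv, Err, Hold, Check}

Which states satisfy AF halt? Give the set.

AF halt: least fixpoint, start Z0 = {Recv, Err, Hold, Done}, add states with every successor in Z. Z1 = {Recv, Err, Hold, Check, Done}; fixed.
Sat(AF halt) = {Recv, Err, Hold, Check, Done}

{Recv, Err, Hold, Check, Done}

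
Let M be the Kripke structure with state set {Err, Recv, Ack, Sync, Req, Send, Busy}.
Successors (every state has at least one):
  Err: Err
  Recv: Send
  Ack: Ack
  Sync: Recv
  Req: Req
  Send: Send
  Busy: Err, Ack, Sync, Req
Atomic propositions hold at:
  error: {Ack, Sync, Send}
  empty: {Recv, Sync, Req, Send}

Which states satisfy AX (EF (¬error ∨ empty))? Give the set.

Sat(¬error) = {Err, Recv, Req, Busy}
Sat(¬error ∨ empty) = {Err, Recv, Sync, Req, Send, Busy}
EF (¬error ∨ empty): least fixpoint, start Z0 = {Err, Recv, Sync, Req, Send, Busy}, add states with some successor in Z. Already a fixed point.
Sat(EF (¬error ∨ empty)) = {Err, Recv, Sync, Req, Send, Busy}
Sat(AX (EF (¬error ∨ empty))) = {s : every successor in {Err, Recv, Sync, Req, Send, Busy}} = {Err, Recv, Sync, Req, Send}

{Err, Recv, Sync, Req, Send}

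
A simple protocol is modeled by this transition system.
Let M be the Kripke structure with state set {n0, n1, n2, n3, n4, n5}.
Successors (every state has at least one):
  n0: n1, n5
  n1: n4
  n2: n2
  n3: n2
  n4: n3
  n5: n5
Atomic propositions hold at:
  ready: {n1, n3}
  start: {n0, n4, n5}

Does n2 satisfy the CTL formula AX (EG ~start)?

Yes

Sat(~start) = {n1, n2, n3}
EG ~start: greatest fixpoint, start Z0 = {n1, n2, n3}, keep only states in Sat with some successor in Z. Z1 = {n2, n3}; fixed.
Sat(EG ~start) = {n2, n3}
Sat(AX (EG ~start)) = {s : every successor in {n2, n3}} = {n2, n3, n4}
n2 ∈ Sat(AX (EG ~start)) = {n2, n3, n4}, so the formula holds at n2.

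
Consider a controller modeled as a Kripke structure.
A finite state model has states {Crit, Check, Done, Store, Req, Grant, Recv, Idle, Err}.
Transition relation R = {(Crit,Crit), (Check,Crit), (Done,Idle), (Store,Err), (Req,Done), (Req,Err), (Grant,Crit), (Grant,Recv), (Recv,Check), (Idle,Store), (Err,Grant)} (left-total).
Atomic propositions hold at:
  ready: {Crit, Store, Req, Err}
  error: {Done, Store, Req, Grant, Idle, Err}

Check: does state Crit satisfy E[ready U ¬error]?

Yes

Sat(¬error) = {Crit, Check, Recv}
E[ready U ¬error]: least fixpoint, start Z0 = Sat(¬error) = {Crit, Check, Recv}, add states in Sat(ready) with some successor in Z. Already a fixed point.
Sat(E[ready U ¬error]) = {Crit, Check, Recv}
Crit ∈ Sat(E[ready U ¬error]) = {Crit, Check, Recv}, so the formula holds at Crit.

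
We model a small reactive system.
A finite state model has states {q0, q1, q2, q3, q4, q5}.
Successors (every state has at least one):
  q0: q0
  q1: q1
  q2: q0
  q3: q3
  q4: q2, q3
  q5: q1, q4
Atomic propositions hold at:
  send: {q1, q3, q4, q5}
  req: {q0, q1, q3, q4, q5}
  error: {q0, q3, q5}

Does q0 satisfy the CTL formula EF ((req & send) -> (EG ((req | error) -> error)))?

Sat(req & send) = {q1, q3, q4, q5}
Sat(req | error) = {q0, q1, q3, q4, q5}
Sat((req | error) -> error) = {q0, q2, q3, q5}
EG ((req | error) -> error): greatest fixpoint, start Z0 = {q0, q2, q3, q5}, keep only states in Sat with some successor in Z. Z1 = {q0, q2, q3}; fixed.
Sat(EG ((req | error) -> error)) = {q0, q2, q3}
Sat((req & send) -> (EG ((req | error) -> error))) = {q0, q2, q3}
EF ((req & send) -> (EG ((req | error) -> error))): least fixpoint, start Z0 = {q0, q2, q3}, add states with some successor in Z. Z1 = {q0, q2, q3, q4}; Z2 = {q0, q2, q3, q4, q5}; fixed.
Sat(EF ((req & send) -> (EG ((req | error) -> error)))) = {q0, q2, q3, q4, q5}
q0 ∈ Sat(EF ((req & send) -> (EG ((req | error) -> error)))) = {q0, q2, q3, q4, q5}, so the formula holds at q0.

Yes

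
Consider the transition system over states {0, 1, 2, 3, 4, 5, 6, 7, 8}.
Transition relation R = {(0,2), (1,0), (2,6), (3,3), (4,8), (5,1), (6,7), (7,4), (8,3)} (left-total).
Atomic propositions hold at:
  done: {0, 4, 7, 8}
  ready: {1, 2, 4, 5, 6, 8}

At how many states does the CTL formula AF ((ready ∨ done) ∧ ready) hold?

Sat(ready ∨ done) = {0, 1, 2, 4, 5, 6, 7, 8}
Sat((ready ∨ done) ∧ ready) = {1, 2, 4, 5, 6, 8}
AF ((ready ∨ done) ∧ ready): least fixpoint, start Z0 = {1, 2, 4, 5, 6, 8}, add states with every successor in Z. Z1 = {0, 1, 2, 4, 5, 6, 7, 8}; fixed.
Sat(AF ((ready ∨ done) ∧ ready)) = {0, 1, 2, 4, 5, 6, 7, 8}
|Sat(AF ((ready ∨ done) ∧ ready))| = |{0, 1, 2, 4, 5, 6, 7, 8}| = 8.

8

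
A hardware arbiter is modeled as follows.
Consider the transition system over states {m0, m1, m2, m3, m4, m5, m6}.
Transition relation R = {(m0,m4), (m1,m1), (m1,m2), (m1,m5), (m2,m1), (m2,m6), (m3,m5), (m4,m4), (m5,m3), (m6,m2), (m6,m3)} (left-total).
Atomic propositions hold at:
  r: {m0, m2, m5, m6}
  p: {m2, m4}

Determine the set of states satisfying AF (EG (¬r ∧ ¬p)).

Sat(¬r) = {m1, m3, m4}
Sat(¬p) = {m0, m1, m3, m5, m6}
Sat(¬r ∧ ¬p) = {m1, m3}
EG (¬r ∧ ¬p): greatest fixpoint, start Z0 = {m1, m3}, keep only states in Sat with some successor in Z. Z1 = {m1}; fixed.
Sat(EG (¬r ∧ ¬p)) = {m1}
AF (EG (¬r ∧ ¬p)): least fixpoint, start Z0 = {m1}, add states with every successor in Z. Already a fixed point.
Sat(AF (EG (¬r ∧ ¬p))) = {m1}

{m1}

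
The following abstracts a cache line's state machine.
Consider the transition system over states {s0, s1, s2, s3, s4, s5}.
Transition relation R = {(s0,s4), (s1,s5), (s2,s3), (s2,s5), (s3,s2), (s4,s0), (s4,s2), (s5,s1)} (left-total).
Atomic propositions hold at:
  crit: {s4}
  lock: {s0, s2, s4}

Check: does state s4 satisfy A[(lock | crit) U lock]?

Yes

Sat(lock | crit) = {s0, s2, s4}
A[(lock | crit) U lock]: least fixpoint, start Z0 = Sat(lock) = {s0, s2, s4}, add states in Sat(lock | crit) with every successor in Z. Already a fixed point.
Sat(A[(lock | crit) U lock]) = {s0, s2, s4}
s4 ∈ Sat(A[(lock | crit) U lock]) = {s0, s2, s4}, so the formula holds at s4.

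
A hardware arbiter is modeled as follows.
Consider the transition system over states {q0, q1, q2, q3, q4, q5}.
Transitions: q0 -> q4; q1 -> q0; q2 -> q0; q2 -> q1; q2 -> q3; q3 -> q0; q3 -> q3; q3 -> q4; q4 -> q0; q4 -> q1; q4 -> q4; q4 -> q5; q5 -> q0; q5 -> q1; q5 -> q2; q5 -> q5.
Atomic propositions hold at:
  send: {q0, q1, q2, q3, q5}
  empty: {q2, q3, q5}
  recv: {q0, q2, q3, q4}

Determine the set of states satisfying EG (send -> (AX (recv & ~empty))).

{q0, q1, q4}

Sat(~empty) = {q0, q1, q4}
Sat(recv & ~empty) = {q0, q4}
Sat(AX (recv & ~empty)) = {s : every successor in {q0, q4}} = {q0, q1}
Sat(send -> (AX (recv & ~empty))) = {q0, q1, q4}
EG (send -> (AX (recv & ~empty))): greatest fixpoint, start Z0 = {q0, q1, q4}, keep only states in Sat with some successor in Z. Already a fixed point.
Sat(EG (send -> (AX (recv & ~empty)))) = {q0, q1, q4}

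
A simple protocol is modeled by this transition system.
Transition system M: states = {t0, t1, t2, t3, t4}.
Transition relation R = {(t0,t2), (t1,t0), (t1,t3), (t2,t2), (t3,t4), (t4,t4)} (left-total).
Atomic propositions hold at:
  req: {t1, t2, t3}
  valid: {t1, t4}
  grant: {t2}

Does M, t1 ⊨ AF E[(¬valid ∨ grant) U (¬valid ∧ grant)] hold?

Sat(¬valid) = {t0, t2, t3}
Sat(¬valid ∨ grant) = {t0, t2, t3}
Sat(¬valid ∧ grant) = {t2}
E[(¬valid ∨ grant) U (¬valid ∧ grant)]: least fixpoint, start Z0 = Sat((¬valid ∧ grant)) = {t2}, add states in Sat(¬valid ∨ grant) with some successor in Z. Z1 = {t0, t2}; fixed.
Sat(E[(¬valid ∨ grant) U (¬valid ∧ grant)]) = {t0, t2}
AF E[(¬valid ∨ grant) U (¬valid ∧ grant)]: least fixpoint, start Z0 = {t0, t2}, add states with every successor in Z. Already a fixed point.
Sat(AF E[(¬valid ∨ grant) U (¬valid ∧ grant)]) = {t0, t2}
t1 ∉ Sat(AF E[(¬valid ∨ grant) U (¬valid ∧ grant)]) = {t0, t2}, so the formula does not hold at t1.

No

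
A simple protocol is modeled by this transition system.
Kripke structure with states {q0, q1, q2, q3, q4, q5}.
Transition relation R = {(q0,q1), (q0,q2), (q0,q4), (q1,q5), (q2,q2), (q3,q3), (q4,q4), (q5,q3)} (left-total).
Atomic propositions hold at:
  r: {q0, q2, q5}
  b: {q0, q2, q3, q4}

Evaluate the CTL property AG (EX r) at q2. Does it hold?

Sat(EX r) = {s : some successor in {q0, q2, q5}} = {q0, q1, q2}
AG (EX r): greatest fixpoint, start Z0 = {q0, q1, q2}, keep only states in Sat with every successor in Z. Z1 = {q2}; fixed.
Sat(AG (EX r)) = {q2}
q2 ∈ Sat(AG (EX r)) = {q2}, so the formula holds at q2.

Yes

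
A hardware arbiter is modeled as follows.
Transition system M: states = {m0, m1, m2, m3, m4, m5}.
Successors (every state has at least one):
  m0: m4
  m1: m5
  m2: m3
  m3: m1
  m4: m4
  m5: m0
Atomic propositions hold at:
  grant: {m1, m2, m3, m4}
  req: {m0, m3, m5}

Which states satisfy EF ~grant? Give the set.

{m0, m1, m2, m3, m5}

Sat(~grant) = {m0, m5}
EF ~grant: least fixpoint, start Z0 = {m0, m5}, add states with some successor in Z. Z1 = {m0, m1, m5}; Z2 = {m0, m1, m3, m5}; Z3 = {m0, m1, m2, m3, m5}; fixed.
Sat(EF ~grant) = {m0, m1, m2, m3, m5}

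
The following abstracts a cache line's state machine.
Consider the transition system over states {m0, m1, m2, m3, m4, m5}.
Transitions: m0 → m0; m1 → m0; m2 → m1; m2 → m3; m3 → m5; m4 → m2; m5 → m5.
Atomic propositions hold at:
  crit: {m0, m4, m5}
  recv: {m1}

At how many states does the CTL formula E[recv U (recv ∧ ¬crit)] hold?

Sat(¬crit) = {m1, m2, m3}
Sat(recv ∧ ¬crit) = {m1}
E[recv U (recv ∧ ¬crit)]: least fixpoint, start Z0 = Sat((recv ∧ ¬crit)) = {m1}, add states in Sat(recv) with some successor in Z. Already a fixed point.
Sat(E[recv U (recv ∧ ¬crit)]) = {m1}
|Sat(E[recv U (recv ∧ ¬crit)])| = |{m1}| = 1.

1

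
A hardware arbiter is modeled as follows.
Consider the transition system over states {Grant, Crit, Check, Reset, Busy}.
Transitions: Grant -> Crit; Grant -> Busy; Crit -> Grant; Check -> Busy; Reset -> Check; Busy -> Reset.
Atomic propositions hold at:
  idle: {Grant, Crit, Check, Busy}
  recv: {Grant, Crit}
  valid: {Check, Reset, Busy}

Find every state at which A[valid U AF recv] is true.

AF recv: least fixpoint, start Z0 = {Grant, Crit}, add states with every successor in Z. Already a fixed point.
Sat(AF recv) = {Grant, Crit}
A[valid U AF recv]: least fixpoint, start Z0 = Sat(AF recv) = {Grant, Crit}, add states in Sat(valid) with every successor in Z. Already a fixed point.
Sat(A[valid U AF recv]) = {Grant, Crit}

{Grant, Crit}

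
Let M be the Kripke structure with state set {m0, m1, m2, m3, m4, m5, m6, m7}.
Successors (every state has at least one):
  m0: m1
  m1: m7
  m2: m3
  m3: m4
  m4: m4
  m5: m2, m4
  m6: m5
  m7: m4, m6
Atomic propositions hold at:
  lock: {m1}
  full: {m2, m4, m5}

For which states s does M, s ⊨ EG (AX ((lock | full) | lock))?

{m3, m4, m5, m6}

Sat(lock | full) = {m1, m2, m4, m5}
Sat((lock | full) | lock) = {m1, m2, m4, m5}
Sat(AX ((lock | full) | lock)) = {s : every successor in {m1, m2, m4, m5}} = {m0, m3, m4, m5, m6}
EG (AX ((lock | full) | lock)): greatest fixpoint, start Z0 = {m0, m3, m4, m5, m6}, keep only states in Sat with some successor in Z. Z1 = {m3, m4, m5, m6}; fixed.
Sat(EG (AX ((lock | full) | lock))) = {m3, m4, m5, m6}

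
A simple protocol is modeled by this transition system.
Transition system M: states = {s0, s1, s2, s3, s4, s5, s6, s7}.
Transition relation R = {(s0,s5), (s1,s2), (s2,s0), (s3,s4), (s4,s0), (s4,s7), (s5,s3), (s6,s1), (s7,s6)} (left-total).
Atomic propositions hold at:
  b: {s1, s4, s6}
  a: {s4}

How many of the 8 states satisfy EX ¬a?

Sat(¬a) = {s0, s1, s2, s3, s5, s6, s7}
Sat(EX ¬a) = {s : some successor in {s0, s1, s2, s3, s5, s6, s7}} = {s0, s1, s2, s4, s5, s6, s7}
|Sat(EX ¬a)| = |{s0, s1, s2, s4, s5, s6, s7}| = 7.

7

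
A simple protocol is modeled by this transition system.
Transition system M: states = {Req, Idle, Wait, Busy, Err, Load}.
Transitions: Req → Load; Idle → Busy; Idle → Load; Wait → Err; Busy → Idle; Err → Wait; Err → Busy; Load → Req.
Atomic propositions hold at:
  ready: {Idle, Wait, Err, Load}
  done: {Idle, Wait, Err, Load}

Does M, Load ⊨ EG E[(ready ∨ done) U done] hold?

No

Sat(ready ∨ done) = {Idle, Wait, Err, Load}
E[(ready ∨ done) U done]: least fixpoint, start Z0 = Sat(done) = {Idle, Wait, Err, Load}, add states in Sat(ready ∨ done) with some successor in Z. Already a fixed point.
Sat(E[(ready ∨ done) U done]) = {Idle, Wait, Err, Load}
EG E[(ready ∨ done) U done]: greatest fixpoint, start Z0 = {Idle, Wait, Err, Load}, keep only states in Sat with some successor in Z. Z1 = {Idle, Wait, Err}; Z2 = {Wait, Err}; fixed.
Sat(EG E[(ready ∨ done) U done]) = {Wait, Err}
Load ∉ Sat(EG E[(ready ∨ done) U done]) = {Wait, Err}, so the formula does not hold at Load.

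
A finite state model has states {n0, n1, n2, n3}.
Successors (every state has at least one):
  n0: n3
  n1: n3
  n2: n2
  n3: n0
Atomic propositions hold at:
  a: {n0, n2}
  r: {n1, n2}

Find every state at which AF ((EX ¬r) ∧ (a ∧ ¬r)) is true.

Sat(¬r) = {n0, n3}
Sat(EX ¬r) = {s : some successor in {n0, n3}} = {n0, n1, n3}
Sat(a ∧ ¬r) = {n0}
Sat((EX ¬r) ∧ (a ∧ ¬r)) = {n0}
AF ((EX ¬r) ∧ (a ∧ ¬r)): least fixpoint, start Z0 = {n0}, add states with every successor in Z. Z1 = {n0, n3}; Z2 = {n0, n1, n3}; fixed.
Sat(AF ((EX ¬r) ∧ (a ∧ ¬r))) = {n0, n1, n3}

{n0, n1, n3}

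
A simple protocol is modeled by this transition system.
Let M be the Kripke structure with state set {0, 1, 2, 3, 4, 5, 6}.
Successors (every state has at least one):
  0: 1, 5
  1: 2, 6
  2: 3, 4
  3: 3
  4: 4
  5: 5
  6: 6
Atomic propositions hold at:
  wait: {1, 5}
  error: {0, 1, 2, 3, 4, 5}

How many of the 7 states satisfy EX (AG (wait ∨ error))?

Sat(wait ∨ error) = {0, 1, 2, 3, 4, 5}
AG (wait ∨ error): greatest fixpoint, start Z0 = {0, 1, 2, 3, 4, 5}, keep only states in Sat with every successor in Z. Z1 = {0, 2, 3, 4, 5}; Z2 = {2, 3, 4, 5}; fixed.
Sat(AG (wait ∨ error)) = {2, 3, 4, 5}
Sat(EX (AG (wait ∨ error))) = {s : some successor in {2, 3, 4, 5}} = {0, 1, 2, 3, 4, 5}
|Sat(EX (AG (wait ∨ error)))| = |{0, 1, 2, 3, 4, 5}| = 6.

6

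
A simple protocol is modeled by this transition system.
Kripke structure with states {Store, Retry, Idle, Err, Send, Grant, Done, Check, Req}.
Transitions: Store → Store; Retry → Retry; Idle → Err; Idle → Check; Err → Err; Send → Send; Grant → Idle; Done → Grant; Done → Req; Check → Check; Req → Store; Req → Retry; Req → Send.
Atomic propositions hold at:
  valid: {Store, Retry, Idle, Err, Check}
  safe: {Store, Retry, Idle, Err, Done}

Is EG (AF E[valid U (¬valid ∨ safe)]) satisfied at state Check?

Sat(¬valid) = {Send, Grant, Done, Req}
Sat(¬valid ∨ safe) = {Store, Retry, Idle, Err, Send, Grant, Done, Req}
E[valid U (¬valid ∨ safe)]: least fixpoint, start Z0 = Sat((¬valid ∨ safe)) = {Store, Retry, Idle, Err, Send, Grant, Done, Req}, add states in Sat(valid) with some successor in Z. Already a fixed point.
Sat(E[valid U (¬valid ∨ safe)]) = {Store, Retry, Idle, Err, Send, Grant, Done, Req}
AF E[valid U (¬valid ∨ safe)]: least fixpoint, start Z0 = {Store, Retry, Idle, Err, Send, Grant, Done, Req}, add states with every successor in Z. Already a fixed point.
Sat(AF E[valid U (¬valid ∨ safe)]) = {Store, Retry, Idle, Err, Send, Grant, Done, Req}
EG (AF E[valid U (¬valid ∨ safe)]): greatest fixpoint, start Z0 = {Store, Retry, Idle, Err, Send, Grant, Done, Req}, keep only states in Sat with some successor in Z. Already a fixed point.
Sat(EG (AF E[valid U (¬valid ∨ safe)])) = {Store, Retry, Idle, Err, Send, Grant, Done, Req}
Check ∉ Sat(EG (AF E[valid U (¬valid ∨ safe)])) = {Store, Retry, Idle, Err, Send, Grant, Done, Req}, so the formula does not hold at Check.

No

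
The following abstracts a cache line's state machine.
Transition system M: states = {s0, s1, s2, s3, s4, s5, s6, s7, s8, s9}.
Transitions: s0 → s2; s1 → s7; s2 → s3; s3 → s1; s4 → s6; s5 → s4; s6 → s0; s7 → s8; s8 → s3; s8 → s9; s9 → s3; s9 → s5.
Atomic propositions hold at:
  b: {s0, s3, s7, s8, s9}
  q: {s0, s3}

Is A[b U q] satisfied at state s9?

A[b U q]: least fixpoint, start Z0 = Sat(q) = {s0, s3}, add states in Sat(b) with every successor in Z. Already a fixed point.
Sat(A[b U q]) = {s0, s3}
s9 ∉ Sat(A[b U q]) = {s0, s3}, so the formula does not hold at s9.

No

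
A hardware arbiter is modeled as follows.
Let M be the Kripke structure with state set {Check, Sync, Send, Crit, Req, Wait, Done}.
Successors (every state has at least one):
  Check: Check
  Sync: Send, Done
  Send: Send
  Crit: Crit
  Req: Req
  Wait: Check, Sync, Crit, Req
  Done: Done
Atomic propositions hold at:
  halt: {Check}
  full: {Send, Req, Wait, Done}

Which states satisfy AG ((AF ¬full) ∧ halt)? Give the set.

Sat(¬full) = {Check, Sync, Crit}
AF ¬full: least fixpoint, start Z0 = {Check, Sync, Crit}, add states with every successor in Z. Already a fixed point.
Sat(AF ¬full) = {Check, Sync, Crit}
Sat((AF ¬full) ∧ halt) = {Check}
AG ((AF ¬full) ∧ halt): greatest fixpoint, start Z0 = {Check}, keep only states in Sat with every successor in Z. Already a fixed point.
Sat(AG ((AF ¬full) ∧ halt)) = {Check}

{Check}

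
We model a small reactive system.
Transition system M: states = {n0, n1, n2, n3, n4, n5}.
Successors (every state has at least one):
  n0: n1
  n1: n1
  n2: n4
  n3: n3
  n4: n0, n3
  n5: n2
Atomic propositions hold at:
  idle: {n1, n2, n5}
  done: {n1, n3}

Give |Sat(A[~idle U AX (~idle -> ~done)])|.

Sat(~idle) = {n0, n3, n4}
Sat(~done) = {n0, n2, n4, n5}
Sat(~idle -> ~done) = {n0, n1, n2, n4, n5}
Sat(AX (~idle -> ~done)) = {s : every successor in {n0, n1, n2, n4, n5}} = {n0, n1, n2, n5}
A[~idle U AX (~idle -> ~done)]: least fixpoint, start Z0 = Sat(AX (~idle -> ~done)) = {n0, n1, n2, n5}, add states in Sat(~idle) with every successor in Z. Already a fixed point.
Sat(A[~idle U AX (~idle -> ~done)]) = {n0, n1, n2, n5}
|Sat(A[~idle U AX (~idle -> ~done)])| = |{n0, n1, n2, n5}| = 4.

4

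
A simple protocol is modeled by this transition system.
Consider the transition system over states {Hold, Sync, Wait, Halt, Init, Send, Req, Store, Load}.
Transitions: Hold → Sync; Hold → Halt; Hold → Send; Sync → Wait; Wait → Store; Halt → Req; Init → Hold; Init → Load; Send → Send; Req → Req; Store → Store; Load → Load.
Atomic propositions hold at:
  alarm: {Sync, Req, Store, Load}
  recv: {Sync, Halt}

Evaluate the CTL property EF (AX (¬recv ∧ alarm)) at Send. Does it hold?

No

Sat(¬recv) = {Hold, Wait, Init, Send, Req, Store, Load}
Sat(¬recv ∧ alarm) = {Req, Store, Load}
Sat(AX (¬recv ∧ alarm)) = {s : every successor in {Req, Store, Load}} = {Wait, Halt, Req, Store, Load}
EF (AX (¬recv ∧ alarm)): least fixpoint, start Z0 = {Wait, Halt, Req, Store, Load}, add states with some successor in Z. Z1 = {Hold, Sync, Wait, Halt, Init, Req, Store, Load}; fixed.
Sat(EF (AX (¬recv ∧ alarm))) = {Hold, Sync, Wait, Halt, Init, Req, Store, Load}
Send ∉ Sat(EF (AX (¬recv ∧ alarm))) = {Hold, Sync, Wait, Halt, Init, Req, Store, Load}, so the formula does not hold at Send.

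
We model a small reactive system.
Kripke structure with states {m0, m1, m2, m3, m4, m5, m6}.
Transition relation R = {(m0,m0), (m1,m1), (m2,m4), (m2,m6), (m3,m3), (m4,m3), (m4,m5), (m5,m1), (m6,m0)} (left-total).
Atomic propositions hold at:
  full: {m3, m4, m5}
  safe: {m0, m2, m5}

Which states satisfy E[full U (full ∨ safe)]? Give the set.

Sat(full ∨ safe) = {m0, m2, m3, m4, m5}
E[full U (full ∨ safe)]: least fixpoint, start Z0 = Sat((full ∨ safe)) = {m0, m2, m3, m4, m5}, add states in Sat(full) with some successor in Z. Already a fixed point.
Sat(E[full U (full ∨ safe)]) = {m0, m2, m3, m4, m5}

{m0, m2, m3, m4, m5}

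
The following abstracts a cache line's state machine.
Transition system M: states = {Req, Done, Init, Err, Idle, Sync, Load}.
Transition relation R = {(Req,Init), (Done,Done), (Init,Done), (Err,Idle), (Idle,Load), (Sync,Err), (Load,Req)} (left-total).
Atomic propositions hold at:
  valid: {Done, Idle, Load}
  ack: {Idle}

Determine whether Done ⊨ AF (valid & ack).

No

Sat(valid & ack) = {Idle}
AF (valid & ack): least fixpoint, start Z0 = {Idle}, add states with every successor in Z. Z1 = {Err, Idle}; Z2 = {Err, Idle, Sync}; fixed.
Sat(AF (valid & ack)) = {Err, Idle, Sync}
Done ∉ Sat(AF (valid & ack)) = {Err, Idle, Sync}, so the formula does not hold at Done.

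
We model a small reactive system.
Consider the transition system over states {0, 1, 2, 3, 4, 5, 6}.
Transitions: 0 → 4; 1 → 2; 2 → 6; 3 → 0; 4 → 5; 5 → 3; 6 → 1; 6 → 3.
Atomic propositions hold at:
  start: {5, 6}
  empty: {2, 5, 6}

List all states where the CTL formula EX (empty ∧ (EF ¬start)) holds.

Sat(¬start) = {0, 1, 2, 3, 4}
EF ¬start: least fixpoint, start Z0 = {0, 1, 2, 3, 4}, add states with some successor in Z. Z1 = {0, 1, 2, 3, 4, 5, 6}; fixed.
Sat(EF ¬start) = {0, 1, 2, 3, 4, 5, 6}
Sat(empty ∧ (EF ¬start)) = {2, 5, 6}
Sat(EX (empty ∧ (EF ¬start))) = {s : some successor in {2, 5, 6}} = {1, 2, 4}

{1, 2, 4}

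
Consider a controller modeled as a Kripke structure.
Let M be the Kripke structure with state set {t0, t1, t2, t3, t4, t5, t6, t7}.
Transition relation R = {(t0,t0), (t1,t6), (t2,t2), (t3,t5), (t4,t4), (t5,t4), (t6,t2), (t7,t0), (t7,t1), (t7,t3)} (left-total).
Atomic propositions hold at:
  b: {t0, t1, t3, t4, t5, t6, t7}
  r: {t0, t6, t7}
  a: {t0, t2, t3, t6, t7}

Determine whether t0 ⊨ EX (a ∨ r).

Yes

Sat(a ∨ r) = {t0, t2, t3, t6, t7}
Sat(EX (a ∨ r)) = {s : some successor in {t0, t2, t3, t6, t7}} = {t0, t1, t2, t6, t7}
t0 ∈ Sat(EX (a ∨ r)) = {t0, t1, t2, t6, t7}, so the formula holds at t0.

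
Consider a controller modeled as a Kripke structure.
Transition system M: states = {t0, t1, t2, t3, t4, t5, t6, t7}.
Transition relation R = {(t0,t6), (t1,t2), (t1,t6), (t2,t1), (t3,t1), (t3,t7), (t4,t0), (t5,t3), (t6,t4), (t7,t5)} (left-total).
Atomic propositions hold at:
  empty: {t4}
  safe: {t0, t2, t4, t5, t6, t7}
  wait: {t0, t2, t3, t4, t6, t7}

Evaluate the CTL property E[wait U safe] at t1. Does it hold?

E[wait U safe]: least fixpoint, start Z0 = Sat(safe) = {t0, t2, t4, t5, t6, t7}, add states in Sat(wait) with some successor in Z. Z1 = {t0, t2, t3, t4, t5, t6, t7}; fixed.
Sat(E[wait U safe]) = {t0, t2, t3, t4, t5, t6, t7}
t1 ∉ Sat(E[wait U safe]) = {t0, t2, t3, t4, t5, t6, t7}, so the formula does not hold at t1.

No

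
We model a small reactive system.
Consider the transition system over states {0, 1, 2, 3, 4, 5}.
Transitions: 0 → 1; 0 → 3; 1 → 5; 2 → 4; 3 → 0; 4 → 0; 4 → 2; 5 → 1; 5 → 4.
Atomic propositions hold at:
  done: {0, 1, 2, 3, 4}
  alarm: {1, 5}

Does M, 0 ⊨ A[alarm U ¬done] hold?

No

Sat(¬done) = {5}
A[alarm U ¬done]: least fixpoint, start Z0 = Sat(¬done) = {5}, add states in Sat(alarm) with every successor in Z. Z1 = {1, 5}; fixed.
Sat(A[alarm U ¬done]) = {1, 5}
0 ∉ Sat(A[alarm U ¬done]) = {1, 5}, so the formula does not hold at 0.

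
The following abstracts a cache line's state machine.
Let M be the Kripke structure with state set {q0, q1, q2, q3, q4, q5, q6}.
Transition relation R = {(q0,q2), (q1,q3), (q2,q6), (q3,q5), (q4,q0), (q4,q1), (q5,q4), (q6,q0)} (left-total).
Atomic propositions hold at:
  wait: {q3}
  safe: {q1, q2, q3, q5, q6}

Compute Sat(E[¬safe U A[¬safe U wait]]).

Sat(¬safe) = {q0, q4}
A[¬safe U wait]: least fixpoint, start Z0 = Sat(wait) = {q3}, add states in Sat(¬safe) with every successor in Z. Already a fixed point.
Sat(A[¬safe U wait]) = {q3}
E[¬safe U A[¬safe U wait]]: least fixpoint, start Z0 = Sat(A[¬safe U wait]) = {q3}, add states in Sat(¬safe) with some successor in Z. Already a fixed point.
Sat(E[¬safe U A[¬safe U wait]]) = {q3}

{q3}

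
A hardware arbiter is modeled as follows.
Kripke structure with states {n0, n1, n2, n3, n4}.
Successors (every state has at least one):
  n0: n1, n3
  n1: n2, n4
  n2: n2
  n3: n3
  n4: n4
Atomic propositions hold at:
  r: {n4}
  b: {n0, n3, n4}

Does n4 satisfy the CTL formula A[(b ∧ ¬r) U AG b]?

Sat(¬r) = {n0, n1, n2, n3}
Sat(b ∧ ¬r) = {n0, n3}
AG b: greatest fixpoint, start Z0 = {n0, n3, n4}, keep only states in Sat with every successor in Z. Z1 = {n3, n4}; fixed.
Sat(AG b) = {n3, n4}
A[(b ∧ ¬r) U AG b]: least fixpoint, start Z0 = Sat(AG b) = {n3, n4}, add states in Sat(b ∧ ¬r) with every successor in Z. Already a fixed point.
Sat(A[(b ∧ ¬r) U AG b]) = {n3, n4}
n4 ∈ Sat(A[(b ∧ ¬r) U AG b]) = {n3, n4}, so the formula holds at n4.

Yes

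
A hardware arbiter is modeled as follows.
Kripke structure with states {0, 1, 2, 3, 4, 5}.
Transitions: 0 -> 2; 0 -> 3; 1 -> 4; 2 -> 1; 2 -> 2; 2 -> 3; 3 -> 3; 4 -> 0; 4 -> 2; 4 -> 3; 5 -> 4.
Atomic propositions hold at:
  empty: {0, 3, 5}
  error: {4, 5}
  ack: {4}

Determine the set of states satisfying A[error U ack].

{4, 5}

A[error U ack]: least fixpoint, start Z0 = Sat(ack) = {4}, add states in Sat(error) with every successor in Z. Z1 = {4, 5}; fixed.
Sat(A[error U ack]) = {4, 5}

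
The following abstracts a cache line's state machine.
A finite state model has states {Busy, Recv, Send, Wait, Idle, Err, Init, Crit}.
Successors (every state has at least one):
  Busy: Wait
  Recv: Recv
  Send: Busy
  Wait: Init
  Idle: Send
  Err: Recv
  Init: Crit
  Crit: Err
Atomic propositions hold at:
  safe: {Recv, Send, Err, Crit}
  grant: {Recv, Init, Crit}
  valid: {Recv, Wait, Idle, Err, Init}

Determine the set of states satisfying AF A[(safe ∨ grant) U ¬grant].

{Busy, Send, Wait, Idle, Err, Init, Crit}

Sat(safe ∨ grant) = {Recv, Send, Err, Init, Crit}
Sat(¬grant) = {Busy, Send, Wait, Idle, Err}
A[(safe ∨ grant) U ¬grant]: least fixpoint, start Z0 = Sat(¬grant) = {Busy, Send, Wait, Idle, Err}, add states in Sat(safe ∨ grant) with every successor in Z. Z1 = {Busy, Send, Wait, Idle, Err, Crit}; Z2 = {Busy, Send, Wait, Idle, Err, Init, Crit}; fixed.
Sat(A[(safe ∨ grant) U ¬grant]) = {Busy, Send, Wait, Idle, Err, Init, Crit}
AF A[(safe ∨ grant) U ¬grant]: least fixpoint, start Z0 = {Busy, Send, Wait, Idle, Err, Init, Crit}, add states with every successor in Z. Already a fixed point.
Sat(AF A[(safe ∨ grant) U ¬grant]) = {Busy, Send, Wait, Idle, Err, Init, Crit}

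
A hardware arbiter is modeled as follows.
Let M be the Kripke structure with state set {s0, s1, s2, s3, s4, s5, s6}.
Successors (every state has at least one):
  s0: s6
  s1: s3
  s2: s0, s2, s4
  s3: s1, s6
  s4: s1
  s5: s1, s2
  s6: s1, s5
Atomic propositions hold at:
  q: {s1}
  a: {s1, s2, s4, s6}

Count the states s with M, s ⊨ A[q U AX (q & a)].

Sat(q & a) = {s1}
Sat(AX (q & a)) = {s : every successor in {s1}} = {s4}
A[q U AX (q & a)]: least fixpoint, start Z0 = Sat(AX (q & a)) = {s4}, add states in Sat(q) with every successor in Z. Already a fixed point.
Sat(A[q U AX (q & a)]) = {s4}
|Sat(A[q U AX (q & a)])| = |{s4}| = 1.

1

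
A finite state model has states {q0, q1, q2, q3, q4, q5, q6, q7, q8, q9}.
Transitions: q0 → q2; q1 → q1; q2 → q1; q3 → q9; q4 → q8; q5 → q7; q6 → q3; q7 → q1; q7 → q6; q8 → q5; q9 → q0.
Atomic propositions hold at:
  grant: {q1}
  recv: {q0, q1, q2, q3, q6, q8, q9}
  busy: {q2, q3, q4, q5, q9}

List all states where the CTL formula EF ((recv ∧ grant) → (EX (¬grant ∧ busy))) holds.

{q0, q2, q3, q4, q5, q6, q7, q8, q9}

Sat(recv ∧ grant) = {q1}
Sat(¬grant) = {q0, q2, q3, q4, q5, q6, q7, q8, q9}
Sat(¬grant ∧ busy) = {q2, q3, q4, q5, q9}
Sat(EX (¬grant ∧ busy)) = {s : some successor in {q2, q3, q4, q5, q9}} = {q0, q3, q6, q8}
Sat((recv ∧ grant) → (EX (¬grant ∧ busy))) = {q0, q2, q3, q4, q5, q6, q7, q8, q9}
EF ((recv ∧ grant) → (EX (¬grant ∧ busy))): least fixpoint, start Z0 = {q0, q2, q3, q4, q5, q6, q7, q8, q9}, add states with some successor in Z. Already a fixed point.
Sat(EF ((recv ∧ grant) → (EX (¬grant ∧ busy)))) = {q0, q2, q3, q4, q5, q6, q7, q8, q9}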